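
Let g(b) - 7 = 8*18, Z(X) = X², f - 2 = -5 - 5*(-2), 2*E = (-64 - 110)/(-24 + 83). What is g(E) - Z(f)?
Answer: 102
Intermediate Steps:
E = -87/59 (E = ((-64 - 110)/(-24 + 83))/2 = (-174/59)/2 = (-174*1/59)/2 = (½)*(-174/59) = -87/59 ≈ -1.4746)
f = 7 (f = 2 + (-5 - 5*(-2)) = 2 + (-5 + 10) = 2 + 5 = 7)
g(b) = 151 (g(b) = 7 + 8*18 = 7 + 144 = 151)
g(E) - Z(f) = 151 - 1*7² = 151 - 1*49 = 151 - 49 = 102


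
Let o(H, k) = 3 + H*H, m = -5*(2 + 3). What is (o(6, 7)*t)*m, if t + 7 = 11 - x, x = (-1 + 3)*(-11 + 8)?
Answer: -9750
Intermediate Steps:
m = -25 (m = -5*5 = -25)
x = -6 (x = 2*(-3) = -6)
o(H, k) = 3 + H²
t = 10 (t = -7 + (11 - 1*(-6)) = -7 + (11 + 6) = -7 + 17 = 10)
(o(6, 7)*t)*m = ((3 + 6²)*10)*(-25) = ((3 + 36)*10)*(-25) = (39*10)*(-25) = 390*(-25) = -9750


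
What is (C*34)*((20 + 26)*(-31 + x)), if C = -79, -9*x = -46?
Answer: 28788548/9 ≈ 3.1987e+6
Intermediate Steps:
x = 46/9 (x = -⅑*(-46) = 46/9 ≈ 5.1111)
(C*34)*((20 + 26)*(-31 + x)) = (-79*34)*((20 + 26)*(-31 + 46/9)) = -123556*(-233)/9 = -2686*(-10718/9) = 28788548/9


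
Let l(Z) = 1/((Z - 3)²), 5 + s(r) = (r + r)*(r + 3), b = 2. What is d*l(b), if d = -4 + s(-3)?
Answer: -9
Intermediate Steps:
s(r) = -5 + 2*r*(3 + r) (s(r) = -5 + (r + r)*(r + 3) = -5 + (2*r)*(3 + r) = -5 + 2*r*(3 + r))
l(Z) = (-3 + Z)⁻² (l(Z) = 1/((-3 + Z)²) = (-3 + Z)⁻²)
d = -9 (d = -4 + (-5 + 2*(-3)² + 6*(-3)) = -4 + (-5 + 2*9 - 18) = -4 + (-5 + 18 - 18) = -4 - 5 = -9)
d*l(b) = -9/(-3 + 2)² = -9/(-1)² = -9*1 = -9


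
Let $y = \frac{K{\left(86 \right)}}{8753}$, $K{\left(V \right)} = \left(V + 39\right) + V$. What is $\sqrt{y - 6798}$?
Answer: $\frac{i \sqrt{520826984299}}{8753} \approx 82.45 i$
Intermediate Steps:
$K{\left(V \right)} = 39 + 2 V$ ($K{\left(V \right)} = \left(39 + V\right) + V = 39 + 2 V$)
$y = \frac{211}{8753}$ ($y = \frac{39 + 2 \cdot 86}{8753} = \left(39 + 172\right) \frac{1}{8753} = 211 \cdot \frac{1}{8753} = \frac{211}{8753} \approx 0.024106$)
$\sqrt{y - 6798} = \sqrt{\frac{211}{8753} - 6798} = \sqrt{- \frac{59502683}{8753}} = \frac{i \sqrt{520826984299}}{8753}$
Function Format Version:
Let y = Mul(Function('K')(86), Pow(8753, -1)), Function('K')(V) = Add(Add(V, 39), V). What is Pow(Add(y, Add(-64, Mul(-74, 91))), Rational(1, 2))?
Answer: Mul(Rational(1, 8753), I, Pow(520826984299, Rational(1, 2))) ≈ Mul(82.450, I)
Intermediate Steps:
Function('K')(V) = Add(39, Mul(2, V)) (Function('K')(V) = Add(Add(39, V), V) = Add(39, Mul(2, V)))
y = Rational(211, 8753) (y = Mul(Add(39, Mul(2, 86)), Pow(8753, -1)) = Mul(Add(39, 172), Rational(1, 8753)) = Mul(211, Rational(1, 8753)) = Rational(211, 8753) ≈ 0.024106)
Pow(Add(y, Add(-64, Mul(-74, 91))), Rational(1, 2)) = Pow(Add(Rational(211, 8753), Add(-64, Mul(-74, 91))), Rational(1, 2)) = Pow(Add(Rational(211, 8753), Add(-64, -6734)), Rational(1, 2)) = Pow(Add(Rational(211, 8753), -6798), Rational(1, 2)) = Pow(Rational(-59502683, 8753), Rational(1, 2)) = Mul(Rational(1, 8753), I, Pow(520826984299, Rational(1, 2)))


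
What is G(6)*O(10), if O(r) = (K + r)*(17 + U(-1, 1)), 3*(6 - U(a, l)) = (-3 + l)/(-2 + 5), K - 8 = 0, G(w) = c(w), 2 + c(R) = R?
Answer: 1672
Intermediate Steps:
c(R) = -2 + R
G(w) = -2 + w
K = 8 (K = 8 + 0 = 8)
U(a, l) = 19/3 - l/9 (U(a, l) = 6 - (-3 + l)/(3*(-2 + 5)) = 6 - (-3 + l)/(3*3) = 6 - (-1 + l/3)/3 = 6 + (1/3 - l/9) = 19/3 - l/9)
O(r) = 1672/9 + 209*r/9 (O(r) = (8 + r)*(17 + (19/3 - 1/9*1)) = (8 + r)*(17 + (19/3 - 1/9)) = (8 + r)*(17 + 56/9) = (8 + r)*(209/9) = 1672/9 + 209*r/9)
G(6)*O(10) = (-2 + 6)*(1672/9 + (209/9)*10) = 4*(1672/9 + 2090/9) = 4*418 = 1672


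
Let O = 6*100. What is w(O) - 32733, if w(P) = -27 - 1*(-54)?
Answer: -32706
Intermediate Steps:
O = 600
w(P) = 27 (w(P) = -27 + 54 = 27)
w(O) - 32733 = 27 - 32733 = -32706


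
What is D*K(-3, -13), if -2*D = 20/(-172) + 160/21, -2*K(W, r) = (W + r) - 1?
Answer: -115175/3612 ≈ -31.887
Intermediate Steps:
K(W, r) = 1/2 - W/2 - r/2 (K(W, r) = -((W + r) - 1)/2 = -(-1 + W + r)/2 = 1/2 - W/2 - r/2)
D = -6775/1806 (D = -(20/(-172) + 160/21)/2 = -(20*(-1/172) + 160*(1/21))/2 = -(-5/43 + 160/21)/2 = -1/2*6775/903 = -6775/1806 ≈ -3.7514)
D*K(-3, -13) = -6775*(1/2 - 1/2*(-3) - 1/2*(-13))/1806 = -6775*(1/2 + 3/2 + 13/2)/1806 = -6775/1806*17/2 = -115175/3612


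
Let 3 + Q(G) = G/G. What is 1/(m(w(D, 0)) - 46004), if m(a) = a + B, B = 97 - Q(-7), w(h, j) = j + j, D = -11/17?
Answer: -1/45905 ≈ -2.1784e-5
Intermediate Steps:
Q(G) = -2 (Q(G) = -3 + G/G = -3 + 1 = -2)
D = -11/17 (D = -11*1/17 = -11/17 ≈ -0.64706)
w(h, j) = 2*j
B = 99 (B = 97 - 1*(-2) = 97 + 2 = 99)
m(a) = 99 + a (m(a) = a + 99 = 99 + a)
1/(m(w(D, 0)) - 46004) = 1/((99 + 2*0) - 46004) = 1/((99 + 0) - 46004) = 1/(99 - 46004) = 1/(-45905) = -1/45905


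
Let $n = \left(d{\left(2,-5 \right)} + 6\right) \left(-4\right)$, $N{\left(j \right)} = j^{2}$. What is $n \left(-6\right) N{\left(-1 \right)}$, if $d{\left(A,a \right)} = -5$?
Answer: $24$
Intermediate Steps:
$n = -4$ ($n = \left(-5 + 6\right) \left(-4\right) = 1 \left(-4\right) = -4$)
$n \left(-6\right) N{\left(-1 \right)} = \left(-4\right) \left(-6\right) \left(-1\right)^{2} = 24 \cdot 1 = 24$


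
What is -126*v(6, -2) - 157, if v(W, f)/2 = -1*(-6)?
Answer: -1669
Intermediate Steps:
v(W, f) = 12 (v(W, f) = 2*(-1*(-6)) = 2*6 = 12)
-126*v(6, -2) - 157 = -126*12 - 157 = -1512 - 157 = -1669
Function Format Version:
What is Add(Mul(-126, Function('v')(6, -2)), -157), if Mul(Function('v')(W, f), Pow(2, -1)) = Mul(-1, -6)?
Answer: -1669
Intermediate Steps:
Function('v')(W, f) = 12 (Function('v')(W, f) = Mul(2, Mul(-1, -6)) = Mul(2, 6) = 12)
Add(Mul(-126, Function('v')(6, -2)), -157) = Add(Mul(-126, 12), -157) = Add(-1512, -157) = -1669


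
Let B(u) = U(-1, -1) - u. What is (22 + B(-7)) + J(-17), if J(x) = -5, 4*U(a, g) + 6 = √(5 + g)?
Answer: 23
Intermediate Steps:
U(a, g) = -3/2 + √(5 + g)/4
B(u) = -1 - u (B(u) = (-3/2 + √(5 - 1)/4) - u = (-3/2 + √4/4) - u = (-3/2 + (¼)*2) - u = (-3/2 + ½) - u = -1 - u)
(22 + B(-7)) + J(-17) = (22 + (-1 - 1*(-7))) - 5 = (22 + (-1 + 7)) - 5 = (22 + 6) - 5 = 28 - 5 = 23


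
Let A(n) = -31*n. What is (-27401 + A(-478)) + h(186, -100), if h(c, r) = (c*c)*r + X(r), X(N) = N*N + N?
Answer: -3462283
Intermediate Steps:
X(N) = N + N² (X(N) = N² + N = N + N²)
h(c, r) = r*c² + r*(1 + r) (h(c, r) = (c*c)*r + r*(1 + r) = c²*r + r*(1 + r) = r*c² + r*(1 + r))
(-27401 + A(-478)) + h(186, -100) = (-27401 - 31*(-478)) - 100*(1 - 100 + 186²) = (-27401 + 14818) - 100*(1 - 100 + 34596) = -12583 - 100*34497 = -12583 - 3449700 = -3462283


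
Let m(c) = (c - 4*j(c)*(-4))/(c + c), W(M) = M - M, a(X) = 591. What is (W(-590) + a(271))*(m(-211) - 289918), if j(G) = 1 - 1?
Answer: -342682485/2 ≈ -1.7134e+8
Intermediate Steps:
j(G) = 0
W(M) = 0
m(c) = 1/2 (m(c) = (c - 4*0*(-4))/(c + c) = (c + 0*(-4))/((2*c)) = (c + 0)*(1/(2*c)) = c*(1/(2*c)) = 1/2)
(W(-590) + a(271))*(m(-211) - 289918) = (0 + 591)*(1/2 - 289918) = 591*(-579835/2) = -342682485/2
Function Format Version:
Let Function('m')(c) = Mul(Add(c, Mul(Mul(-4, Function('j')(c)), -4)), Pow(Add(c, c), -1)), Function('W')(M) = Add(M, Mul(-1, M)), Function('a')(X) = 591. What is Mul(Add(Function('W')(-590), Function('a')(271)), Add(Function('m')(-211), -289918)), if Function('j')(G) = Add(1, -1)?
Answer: Rational(-342682485, 2) ≈ -1.7134e+8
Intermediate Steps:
Function('j')(G) = 0
Function('W')(M) = 0
Function('m')(c) = Rational(1, 2) (Function('m')(c) = Mul(Add(c, Mul(Mul(-4, 0), -4)), Pow(Add(c, c), -1)) = Mul(Add(c, Mul(0, -4)), Pow(Mul(2, c), -1)) = Mul(Add(c, 0), Mul(Rational(1, 2), Pow(c, -1))) = Mul(c, Mul(Rational(1, 2), Pow(c, -1))) = Rational(1, 2))
Mul(Add(Function('W')(-590), Function('a')(271)), Add(Function('m')(-211), -289918)) = Mul(Add(0, 591), Add(Rational(1, 2), -289918)) = Mul(591, Rational(-579835, 2)) = Rational(-342682485, 2)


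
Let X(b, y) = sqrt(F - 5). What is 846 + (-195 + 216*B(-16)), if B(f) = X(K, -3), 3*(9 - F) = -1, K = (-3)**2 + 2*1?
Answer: 651 + 72*sqrt(39) ≈ 1100.6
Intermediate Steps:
K = 11 (K = 9 + 2 = 11)
F = 28/3 (F = 9 - 1/3*(-1) = 9 + 1/3 = 28/3 ≈ 9.3333)
X(b, y) = sqrt(39)/3 (X(b, y) = sqrt(28/3 - 5) = sqrt(13/3) = sqrt(39)/3)
B(f) = sqrt(39)/3
846 + (-195 + 216*B(-16)) = 846 + (-195 + 216*(sqrt(39)/3)) = 846 + (-195 + 72*sqrt(39)) = 651 + 72*sqrt(39)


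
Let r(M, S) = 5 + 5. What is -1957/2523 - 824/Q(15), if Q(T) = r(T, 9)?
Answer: -1049261/12615 ≈ -83.176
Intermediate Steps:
r(M, S) = 10
Q(T) = 10
-1957/2523 - 824/Q(15) = -1957/2523 - 824/10 = -1957*1/2523 - 824*⅒ = -1957/2523 - 412/5 = -1049261/12615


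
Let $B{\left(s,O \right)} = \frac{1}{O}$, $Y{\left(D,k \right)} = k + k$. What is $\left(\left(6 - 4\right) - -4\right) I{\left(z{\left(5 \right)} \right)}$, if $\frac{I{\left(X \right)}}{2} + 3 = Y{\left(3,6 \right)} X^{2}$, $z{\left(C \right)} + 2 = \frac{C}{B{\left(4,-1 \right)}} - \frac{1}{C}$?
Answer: $\frac{185724}{25} \approx 7429.0$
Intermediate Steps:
$Y{\left(D,k \right)} = 2 k$
$z{\left(C \right)} = -2 - C - \frac{1}{C}$ ($z{\left(C \right)} = -2 + \left(\frac{C}{\frac{1}{-1}} - \frac{1}{C}\right) = -2 + \left(\frac{C}{-1} - \frac{1}{C}\right) = -2 + \left(C \left(-1\right) - \frac{1}{C}\right) = -2 - \left(C + \frac{1}{C}\right) = -2 - C - \frac{1}{C}$)
$I{\left(X \right)} = -6 + 24 X^{2}$ ($I{\left(X \right)} = -6 + 2 \cdot 2 \cdot 6 X^{2} = -6 + 2 \cdot 12 X^{2} = -6 + 24 X^{2}$)
$\left(\left(6 - 4\right) - -4\right) I{\left(z{\left(5 \right)} \right)} = \left(\left(6 - 4\right) - -4\right) \left(-6 + 24 \left(-2 - 5 - \frac{1}{5}\right)^{2}\right) = \left(\left(6 - 4\right) + 4\right) \left(-6 + 24 \left(-2 - 5 - \frac{1}{5}\right)^{2}\right) = \left(2 + 4\right) \left(-6 + 24 \left(-2 - 5 - \frac{1}{5}\right)^{2}\right) = 6 \left(-6 + 24 \left(- \frac{36}{5}\right)^{2}\right) = 6 \left(-6 + 24 \cdot \frac{1296}{25}\right) = 6 \left(-6 + \frac{31104}{25}\right) = 6 \cdot \frac{30954}{25} = \frac{185724}{25}$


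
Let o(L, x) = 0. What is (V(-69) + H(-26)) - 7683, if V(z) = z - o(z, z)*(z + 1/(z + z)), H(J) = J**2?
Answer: -7076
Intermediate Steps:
V(z) = z (V(z) = z - 0*(z + 1/(z + z)) = z - 0*(z + 1/(2*z)) = z - 1*0 = z + 0 = z)
(V(-69) + H(-26)) - 7683 = (-69 + (-26)**2) - 7683 = (-69 + 676) - 7683 = 607 - 7683 = -7076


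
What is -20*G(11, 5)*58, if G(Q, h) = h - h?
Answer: 0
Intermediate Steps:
G(Q, h) = 0
-20*G(11, 5)*58 = -20*0*58 = 0*58 = 0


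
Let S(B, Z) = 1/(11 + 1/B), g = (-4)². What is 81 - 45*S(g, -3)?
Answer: 4539/59 ≈ 76.932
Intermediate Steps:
g = 16
81 - 45*S(g, -3) = 81 - 720/(1 + 11*16) = 81 - 720/(1 + 176) = 81 - 720/177 = 81 - 45*16/177 = 81 - 240/59 = 4539/59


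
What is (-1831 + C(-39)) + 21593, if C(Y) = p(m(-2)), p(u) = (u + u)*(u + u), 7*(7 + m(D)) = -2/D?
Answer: 977554/49 ≈ 19950.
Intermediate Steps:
m(D) = -7 - 2/(7*D) (m(D) = -7 + (-2/D)/7 = -7 - 2/(7*D))
p(u) = 4*u² (p(u) = (2*u)*(2*u) = 4*u²)
C(Y) = 9216/49 (C(Y) = 4*(-7 - 2/7/(-2))² = 4*(-7 - 2/7*(-½))² = 4*(-7 + ⅐)² = 4*(-48/7)² = 4*(2304/49) = 9216/49)
(-1831 + C(-39)) + 21593 = (-1831 + 9216/49) + 21593 = -80503/49 + 21593 = 977554/49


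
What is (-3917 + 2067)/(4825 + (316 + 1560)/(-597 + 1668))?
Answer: -283050/738493 ≈ -0.38328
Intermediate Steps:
(-3917 + 2067)/(4825 + (316 + 1560)/(-597 + 1668)) = -1850/(4825 + 1876/1071) = -1850/(4825 + 1876*(1/1071)) = -1850/(4825 + 268/153) = -1850/738493/153 = -1850*153/738493 = -283050/738493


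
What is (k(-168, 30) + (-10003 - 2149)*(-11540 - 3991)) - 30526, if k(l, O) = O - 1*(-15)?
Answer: 188702231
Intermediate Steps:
k(l, O) = 15 + O (k(l, O) = O + 15 = 15 + O)
(k(-168, 30) + (-10003 - 2149)*(-11540 - 3991)) - 30526 = ((15 + 30) + (-10003 - 2149)*(-11540 - 3991)) - 30526 = (45 - 12152*(-15531)) - 30526 = (45 + 188732712) - 30526 = 188732757 - 30526 = 188702231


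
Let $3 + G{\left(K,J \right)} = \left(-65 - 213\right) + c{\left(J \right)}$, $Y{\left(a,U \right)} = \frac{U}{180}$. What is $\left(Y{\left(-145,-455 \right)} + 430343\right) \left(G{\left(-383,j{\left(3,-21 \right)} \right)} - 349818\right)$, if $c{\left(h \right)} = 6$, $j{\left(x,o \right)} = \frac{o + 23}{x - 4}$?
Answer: $- \frac{5423730729901}{36} \approx -1.5066 \cdot 10^{11}$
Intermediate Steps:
$Y{\left(a,U \right)} = \frac{U}{180}$ ($Y{\left(a,U \right)} = U \frac{1}{180} = \frac{U}{180}$)
$j{\left(x,o \right)} = \frac{23 + o}{-4 + x}$
$G{\left(K,J \right)} = -275$ ($G{\left(K,J \right)} = -3 + \left(\left(-65 - 213\right) + 6\right) = -3 + \left(-278 + 6\right) = -3 - 272 = -275$)
$\left(Y{\left(-145,-455 \right)} + 430343\right) \left(G{\left(-383,j{\left(3,-21 \right)} \right)} - 349818\right) = \left(\frac{1}{180} \left(-455\right) + 430343\right) \left(-275 - 349818\right) = \left(- \frac{91}{36} + 430343\right) \left(-350093\right) = \frac{15492257}{36} \left(-350093\right) = - \frac{5423730729901}{36}$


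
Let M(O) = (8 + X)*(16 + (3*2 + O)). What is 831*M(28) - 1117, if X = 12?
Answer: 829883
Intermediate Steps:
M(O) = 440 + 20*O (M(O) = (8 + 12)*(16 + (3*2 + O)) = 20*(16 + (6 + O)) = 20*(22 + O) = 440 + 20*O)
831*M(28) - 1117 = 831*(440 + 20*28) - 1117 = 831*(440 + 560) - 1117 = 831*1000 - 1117 = 831000 - 1117 = 829883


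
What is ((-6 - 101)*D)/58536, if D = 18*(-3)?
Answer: 107/1084 ≈ 0.098709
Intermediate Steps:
D = -54
((-6 - 101)*D)/58536 = ((-6 - 101)*(-54))/58536 = -107*(-54)*(1/58536) = 5778*(1/58536) = 107/1084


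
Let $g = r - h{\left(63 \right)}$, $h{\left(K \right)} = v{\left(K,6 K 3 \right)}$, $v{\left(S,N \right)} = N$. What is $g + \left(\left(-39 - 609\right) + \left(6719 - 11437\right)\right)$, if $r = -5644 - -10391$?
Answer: $-1753$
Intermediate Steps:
$h{\left(K \right)} = 18 K$ ($h{\left(K \right)} = 6 K 3 = 18 K$)
$r = 4747$ ($r = -5644 + 10391 = 4747$)
$g = 3613$ ($g = 4747 - 18 \cdot 63 = 4747 - 1134 = 3613$)
$g + \left(\left(-39 - 609\right) + \left(6719 - 11437\right)\right) = 3613 + \left(\left(-39 - 609\right) + \left(6719 - 11437\right)\right) = 3613 - 5366 = -1753$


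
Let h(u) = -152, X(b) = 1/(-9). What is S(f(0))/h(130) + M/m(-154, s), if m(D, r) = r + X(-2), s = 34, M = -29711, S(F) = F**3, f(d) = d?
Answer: -267399/305 ≈ -876.72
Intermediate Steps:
X(b) = -1/9
m(D, r) = -1/9 + r (m(D, r) = r - 1/9 = -1/9 + r)
S(f(0))/h(130) + M/m(-154, s) = 0**3/(-152) - 29711/(-1/9 + 34) = 0*(-1/152) - 29711/305/9 = 0 - 29711*9/305 = 0 - 267399/305 = -267399/305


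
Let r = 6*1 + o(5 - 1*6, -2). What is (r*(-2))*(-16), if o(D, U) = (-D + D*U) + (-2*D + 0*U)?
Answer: 352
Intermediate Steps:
o(D, U) = -3*D + D*U (o(D, U) = (-D + D*U) + (-2*D + 0) = (-D + D*U) - 2*D = -3*D + D*U)
r = 11 (r = 6*1 + (5 - 1*6)*(-3 - 2) = 6 + (5 - 6)*(-5) = 6 - 1*(-5) = 6 + 5 = 11)
(r*(-2))*(-16) = (11*(-2))*(-16) = -22*(-16) = 352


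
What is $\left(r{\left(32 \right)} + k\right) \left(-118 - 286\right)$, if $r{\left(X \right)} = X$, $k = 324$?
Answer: $-143824$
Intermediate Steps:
$\left(r{\left(32 \right)} + k\right) \left(-118 - 286\right) = \left(32 + 324\right) \left(-118 - 286\right) = 356 \left(-404\right) = -143824$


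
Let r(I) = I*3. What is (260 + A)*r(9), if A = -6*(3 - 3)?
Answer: 7020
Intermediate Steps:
r(I) = 3*I
A = 0 (A = -6*0 = 0)
(260 + A)*r(9) = (260 + 0)*(3*9) = 260*27 = 7020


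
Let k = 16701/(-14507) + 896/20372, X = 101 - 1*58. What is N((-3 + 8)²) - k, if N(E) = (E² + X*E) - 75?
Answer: 120143554000/73884151 ≈ 1626.1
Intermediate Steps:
X = 43 (X = 101 - 58 = 43)
N(E) = -75 + E² + 43*E (N(E) = (E² + 43*E) - 75 = -75 + E² + 43*E)
k = -81808625/73884151 (k = 16701*(-1/14507) + 896*(1/20372) = -16701/14507 + 224/5093 = -81808625/73884151 ≈ -1.1073)
N((-3 + 8)²) - k = (-75 + ((-3 + 8)²)² + 43*(-3 + 8)²) - 1*(-81808625/73884151) = (-75 + (5²)² + 43*5²) + 81808625/73884151 = (-75 + 25² + 43*25) + 81808625/73884151 = (-75 + 625 + 1075) + 81808625/73884151 = 1625 + 81808625/73884151 = 120143554000/73884151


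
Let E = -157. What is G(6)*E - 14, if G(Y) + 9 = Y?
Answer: 457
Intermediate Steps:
G(Y) = -9 + Y
G(6)*E - 14 = (-9 + 6)*(-157) - 14 = -3*(-157) - 14 = 471 - 14 = 457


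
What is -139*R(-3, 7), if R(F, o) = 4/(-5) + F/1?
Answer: 2641/5 ≈ 528.20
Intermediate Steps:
R(F, o) = -⅘ + F (R(F, o) = 4*(-⅕) + F*1 = -⅘ + F)
-139*R(-3, 7) = -139*(-⅘ - 3) = -139*(-19/5) = 2641/5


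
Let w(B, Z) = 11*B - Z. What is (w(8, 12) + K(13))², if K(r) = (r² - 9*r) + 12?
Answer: 19600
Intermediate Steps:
K(r) = 12 + r² - 9*r
w(B, Z) = -Z + 11*B
(w(8, 12) + K(13))² = ((-1*12 + 11*8) + (12 + 13² - 9*13))² = ((-12 + 88) + (12 + 169 - 117))² = (76 + 64)² = 140² = 19600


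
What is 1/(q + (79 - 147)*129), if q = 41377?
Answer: 1/32605 ≈ 3.0670e-5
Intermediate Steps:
1/(q + (79 - 147)*129) = 1/(41377 + (79 - 147)*129) = 1/(41377 - 68*129) = 1/(41377 - 8772) = 1/32605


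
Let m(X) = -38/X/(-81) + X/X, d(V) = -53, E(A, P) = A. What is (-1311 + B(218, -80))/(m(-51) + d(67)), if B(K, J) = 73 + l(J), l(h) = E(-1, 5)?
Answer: 5118309/214850 ≈ 23.823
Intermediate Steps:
l(h) = -1
B(K, J) = 72 (B(K, J) = 73 - 1 = 72)
m(X) = 1 + 38/(81*X) (m(X) = -38/X*(-1/81) + 1 = 38/(81*X) + 1 = 1 + 38/(81*X))
(-1311 + B(218, -80))/(m(-51) + d(67)) = (-1311 + 72)/((38/81 - 51)/(-51) - 53) = -1239/(-1/51*(-4093/81) - 53) = -1239/(4093/4131 - 53) = -1239/(-214850/4131) = -1239*(-4131/214850) = 5118309/214850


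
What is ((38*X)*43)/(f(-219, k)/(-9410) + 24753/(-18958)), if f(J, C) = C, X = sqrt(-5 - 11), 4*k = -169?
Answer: -2331976564160*I/464249509 ≈ -5023.1*I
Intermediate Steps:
k = -169/4 (k = (1/4)*(-169) = -169/4 ≈ -42.250)
X = 4*I (X = sqrt(-16) = 4*I ≈ 4.0*I)
((38*X)*43)/(f(-219, k)/(-9410) + 24753/(-18958)) = ((38*(4*I))*43)/(-169/4/(-9410) + 24753/(-18958)) = ((152*I)*43)/(-169/4*(-1/9410) + 24753*(-1/18958)) = (6536*I)/(169/37640 - 24753/18958) = (6536*I)/(-464249509/356789560) = (6536*I)*(-356789560/464249509) = -2331976564160*I/464249509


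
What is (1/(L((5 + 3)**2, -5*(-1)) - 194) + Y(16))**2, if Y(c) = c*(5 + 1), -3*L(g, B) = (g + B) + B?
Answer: 3965598729/430336 ≈ 9215.1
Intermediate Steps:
L(g, B) = -2*B/3 - g/3 (L(g, B) = -((g + B) + B)/3 = -((B + g) + B)/3 = -(g + 2*B)/3 = -2*B/3 - g/3)
Y(c) = 6*c (Y(c) = c*6 = 6*c)
(1/(L((5 + 3)**2, -5*(-1)) - 194) + Y(16))**2 = (1/((-(-10)*(-1)/3 - (5 + 3)**2/3) - 194) + 6*16)**2 = (1/((-2/3*5 - 1/3*8**2) - 194) + 96)**2 = (1/((-10/3 - 1/3*64) - 194) + 96)**2 = (1/((-10/3 - 64/3) - 194) + 96)**2 = (1/(-74/3 - 194) + 96)**2 = (1/(-656/3) + 96)**2 = (-3/656 + 96)**2 = (62973/656)**2 = 3965598729/430336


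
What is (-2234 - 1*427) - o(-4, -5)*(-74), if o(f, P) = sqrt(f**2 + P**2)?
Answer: -2661 + 74*sqrt(41) ≈ -2187.2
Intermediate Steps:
o(f, P) = sqrt(P**2 + f**2)
(-2234 - 1*427) - o(-4, -5)*(-74) = (-2234 - 1*427) - sqrt((-5)**2 + (-4)**2)*(-74) = (-2234 - 427) - sqrt(25 + 16)*(-74) = -2661 - sqrt(41)*(-74) = -2661 - (-74)*sqrt(41) = -2661 + 74*sqrt(41)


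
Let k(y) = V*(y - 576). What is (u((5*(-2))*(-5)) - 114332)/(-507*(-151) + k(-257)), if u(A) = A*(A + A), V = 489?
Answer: 9111/27565 ≈ 0.33053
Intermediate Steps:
u(A) = 2*A**2 (u(A) = A*(2*A) = 2*A**2)
k(y) = -281664 + 489*y (k(y) = 489*(y - 576) = 489*(-576 + y) = -281664 + 489*y)
(u((5*(-2))*(-5)) - 114332)/(-507*(-151) + k(-257)) = (2*((5*(-2))*(-5))**2 - 114332)/(-507*(-151) + (-281664 + 489*(-257))) = (2*(-10*(-5))**2 - 114332)/(76557 + (-281664 - 125673)) = (2*50**2 - 114332)/(76557 - 407337) = (2*2500 - 114332)/(-330780) = (5000 - 114332)*(-1/330780) = -109332*(-1/330780) = 9111/27565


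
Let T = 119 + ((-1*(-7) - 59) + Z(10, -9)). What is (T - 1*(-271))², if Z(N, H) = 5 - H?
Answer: 123904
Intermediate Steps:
T = 81 (T = 119 + ((-1*(-7) - 59) + (5 - 1*(-9))) = 119 + ((7 - 59) + (5 + 9)) = 119 + (-52 + 14) = 119 - 38 = 81)
(T - 1*(-271))² = (81 - 1*(-271))² = (81 + 271)² = 352² = 123904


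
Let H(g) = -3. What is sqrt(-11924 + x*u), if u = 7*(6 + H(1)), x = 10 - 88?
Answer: I*sqrt(13562) ≈ 116.46*I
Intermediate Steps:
x = -78
u = 21 (u = 7*(6 - 3) = 7*3 = 21)
sqrt(-11924 + x*u) = sqrt(-11924 - 78*21) = sqrt(-11924 - 1638) = sqrt(-13562) = I*sqrt(13562)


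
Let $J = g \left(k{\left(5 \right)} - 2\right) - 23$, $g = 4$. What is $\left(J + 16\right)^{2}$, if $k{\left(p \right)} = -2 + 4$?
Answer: $49$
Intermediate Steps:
$k{\left(p \right)} = 2$
$J = -23$ ($J = 4 \left(2 - 2\right) - 23 = 4 \cdot 0 - 23 = 0 - 23 = -23$)
$\left(J + 16\right)^{2} = \left(-23 + 16\right)^{2} = \left(-7\right)^{2} = 49$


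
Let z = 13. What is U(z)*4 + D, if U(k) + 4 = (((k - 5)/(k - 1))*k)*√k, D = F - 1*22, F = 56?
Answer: 18 + 104*√13/3 ≈ 142.99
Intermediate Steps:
D = 34 (D = 56 - 1*22 = 56 - 22 = 34)
U(k) = -4 + k^(3/2)*(-5 + k)/(-1 + k) (U(k) = -4 + (((k - 5)/(k - 1))*k)*√k = -4 + (((-5 + k)/(-1 + k))*k)*√k = -4 + (k*(-5 + k)/(-1 + k))*√k = -4 + k^(3/2)*(-5 + k)/(-1 + k))
U(z)*4 + D = ((4 + 13^(5/2) - 65*√13 - 4*13)/(-1 + 13))*4 + 34 = ((4 + 169*√13 - 65*√13 - 52)/12)*4 + 34 = ((-48 + 104*√13)/12)*4 + 34 = (-4 + 26*√13/3)*4 + 34 = (-16 + 104*√13/3) + 34 = 18 + 104*√13/3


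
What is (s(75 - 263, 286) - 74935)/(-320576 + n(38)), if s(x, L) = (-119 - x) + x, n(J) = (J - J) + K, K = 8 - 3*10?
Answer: 12509/53433 ≈ 0.23411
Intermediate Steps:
K = -22 (K = 8 - 30 = -22)
n(J) = -22 (n(J) = (J - J) - 22 = 0 - 22 = -22)
s(x, L) = -119
(s(75 - 263, 286) - 74935)/(-320576 + n(38)) = (-119 - 74935)/(-320576 - 22) = -75054/(-320598) = -75054*(-1/320598) = 12509/53433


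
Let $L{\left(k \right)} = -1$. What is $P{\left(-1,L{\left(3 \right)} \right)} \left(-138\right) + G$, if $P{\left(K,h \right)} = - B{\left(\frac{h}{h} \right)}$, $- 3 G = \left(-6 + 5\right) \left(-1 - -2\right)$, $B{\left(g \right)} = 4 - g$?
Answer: $\frac{1243}{3} \approx 414.33$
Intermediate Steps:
$G = \frac{1}{3}$ ($G = - \frac{\left(-6 + 5\right) \left(-1 - -2\right)}{3} = - \frac{\left(-1\right) \left(-1 + 2\right)}{3} = - \frac{\left(-1\right) 1}{3} = \left(- \frac{1}{3}\right) \left(-1\right) = \frac{1}{3} \approx 0.33333$)
$P{\left(K,h \right)} = -3$ ($P{\left(K,h \right)} = - (4 - \frac{h}{h}) = - (4 - 1) = \left(-1\right) 3 = -3$)
$P{\left(-1,L{\left(3 \right)} \right)} \left(-138\right) + G = \left(-3\right) \left(-138\right) + \frac{1}{3} = 414 + \frac{1}{3} = \frac{1243}{3}$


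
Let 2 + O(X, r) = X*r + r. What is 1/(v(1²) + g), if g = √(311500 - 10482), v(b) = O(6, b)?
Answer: -5/300993 + √301018/300993 ≈ 0.0018062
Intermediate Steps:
O(X, r) = -2 + r + X*r (O(X, r) = -2 + (X*r + r) = -2 + (r + X*r) = -2 + r + X*r)
v(b) = -2 + 7*b (v(b) = -2 + b + 6*b = -2 + 7*b)
g = √301018 ≈ 548.65
1/(v(1²) + g) = 1/((-2 + 7*1²) + √301018) = 1/((-2 + 7*1) + √301018) = 1/((-2 + 7) + √301018) = 1/(5 + √301018)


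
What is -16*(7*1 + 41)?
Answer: -768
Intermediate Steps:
-16*(7*1 + 41) = -16*(7 + 41) = -16*48 = -768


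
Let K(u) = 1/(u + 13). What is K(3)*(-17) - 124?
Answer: -2001/16 ≈ -125.06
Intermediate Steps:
K(u) = 1/(13 + u)
K(3)*(-17) - 124 = -17/(13 + 3) - 124 = -17/16 - 124 = -2001/16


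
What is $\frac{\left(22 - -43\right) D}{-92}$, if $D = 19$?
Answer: $- \frac{1235}{92} \approx -13.424$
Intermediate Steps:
$\frac{\left(22 - -43\right) D}{-92} = \frac{\left(22 - -43\right) 19}{-92} = \left(22 + 43\right) 19 \left(- \frac{1}{92}\right) = 65 \cdot 19 \left(- \frac{1}{92}\right) = 1235 \left(- \frac{1}{92}\right) = - \frac{1235}{92}$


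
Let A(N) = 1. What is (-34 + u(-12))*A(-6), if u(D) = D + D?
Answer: -58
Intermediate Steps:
u(D) = 2*D
(-34 + u(-12))*A(-6) = (-34 + 2*(-12))*1 = (-34 - 24)*1 = -58*1 = -58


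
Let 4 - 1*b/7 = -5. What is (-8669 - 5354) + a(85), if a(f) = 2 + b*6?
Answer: -13643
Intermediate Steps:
b = 63 (b = 28 - 7*(-5) = 28 + 35 = 63)
a(f) = 380 (a(f) = 2 + 63*6 = 2 + 378 = 380)
(-8669 - 5354) + a(85) = (-8669 - 5354) + 380 = -14023 + 380 = -13643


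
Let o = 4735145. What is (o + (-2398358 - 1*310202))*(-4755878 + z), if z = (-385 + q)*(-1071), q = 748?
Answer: -10426072546835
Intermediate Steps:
z = -388773 (z = (-385 + 748)*(-1071) = 363*(-1071) = -388773)
(o + (-2398358 - 1*310202))*(-4755878 + z) = (4735145 + (-2398358 - 1*310202))*(-4755878 - 388773) = (4735145 + (-2398358 - 310202))*(-5144651) = (4735145 - 2708560)*(-5144651) = 2026585*(-5144651) = -10426072546835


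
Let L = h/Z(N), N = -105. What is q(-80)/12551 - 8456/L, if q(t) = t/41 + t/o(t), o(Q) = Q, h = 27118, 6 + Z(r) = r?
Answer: 34500163461/996762767 ≈ 34.612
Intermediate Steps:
Z(r) = -6 + r
L = -27118/111 (L = 27118/(-6 - 105) = 27118/(-111) = 27118*(-1/111) = -27118/111 ≈ -244.31)
q(t) = 1 + t/41 (q(t) = t/41 + t/t = t*(1/41) + 1 = t/41 + 1 = 1 + t/41)
q(-80)/12551 - 8456/L = (1 + (1/41)*(-80))/12551 - 8456/(-27118/111) = (1 - 80/41)*(1/12551) - 8456*(-111/27118) = -39/41*1/12551 + 67044/1937 = -39/514591 + 67044/1937 = 34500163461/996762767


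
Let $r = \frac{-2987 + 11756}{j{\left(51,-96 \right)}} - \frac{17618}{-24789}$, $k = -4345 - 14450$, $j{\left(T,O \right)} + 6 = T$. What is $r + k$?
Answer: $- \frac{2305305436}{123945} \approx -18599.0$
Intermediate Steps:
$j{\left(T,O \right)} = -6 + T$
$k = -18795$
$r = \frac{24240839}{123945}$ ($r = \frac{-2987 + 11756}{-6 + 51} - \frac{17618}{-24789} = \frac{8769}{45} - - \frac{17618}{24789} = 8769 \cdot \frac{1}{45} + \frac{17618}{24789} = \frac{2923}{15} + \frac{17618}{24789} = \frac{24240839}{123945} \approx 195.58$)
$r + k = \frac{24240839}{123945} - 18795 = - \frac{2305305436}{123945}$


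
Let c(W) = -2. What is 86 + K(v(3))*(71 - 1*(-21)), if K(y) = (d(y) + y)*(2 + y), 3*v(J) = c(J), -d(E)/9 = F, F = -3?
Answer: 29846/9 ≈ 3316.2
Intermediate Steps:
d(E) = 27 (d(E) = -9*(-3) = 27)
v(J) = -⅔ (v(J) = (⅓)*(-2) = -⅔)
K(y) = (2 + y)*(27 + y) (K(y) = (27 + y)*(2 + y) = (2 + y)*(27 + y))
86 + K(v(3))*(71 - 1*(-21)) = 86 + (54 + (-⅔)² + 29*(-⅔))*(71 - 1*(-21)) = 86 + (54 + 4/9 - 58/3)*(71 + 21) = 86 + (316/9)*92 = 86 + 29072/9 = 29846/9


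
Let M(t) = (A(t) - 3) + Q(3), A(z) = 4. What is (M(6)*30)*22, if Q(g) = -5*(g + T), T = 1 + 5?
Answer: -29040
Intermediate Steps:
T = 6
Q(g) = -30 - 5*g (Q(g) = -5*(g + 6) = -5*(6 + g) = -30 - 5*g)
M(t) = -44 (M(t) = (4 - 3) + (-30 - 5*3) = 1 + (-30 - 15) = 1 - 45 = -44)
(M(6)*30)*22 = -44*30*22 = -1320*22 = -29040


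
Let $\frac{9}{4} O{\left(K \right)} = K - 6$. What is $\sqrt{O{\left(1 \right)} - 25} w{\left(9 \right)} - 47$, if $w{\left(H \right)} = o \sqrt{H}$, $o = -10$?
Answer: $-47 - 70 i \sqrt{5} \approx -47.0 - 156.52 i$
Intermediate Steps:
$O{\left(K \right)} = - \frac{8}{3} + \frac{4 K}{9}$ ($O{\left(K \right)} = \frac{4 \left(K - 6\right)}{9} = \frac{4 \left(-6 + K\right)}{9} = - \frac{8}{3} + \frac{4 K}{9}$)
$w{\left(H \right)} = - 10 \sqrt{H}$
$\sqrt{O{\left(1 \right)} - 25} w{\left(9 \right)} - 47 = \sqrt{\left(- \frac{8}{3} + \frac{4}{9} \cdot 1\right) - 25} \left(- 10 \sqrt{9}\right) - 47 = \sqrt{\left(- \frac{8}{3} + \frac{4}{9}\right) - 25} \left(\left(-10\right) 3\right) - 47 = \sqrt{- \frac{20}{9} - 25} \left(-30\right) - 47 = \sqrt{- \frac{245}{9}} \left(-30\right) - 47 = \frac{7 i \sqrt{5}}{3} \left(-30\right) - 47 = - 70 i \sqrt{5} - 47 = -47 - 70 i \sqrt{5}$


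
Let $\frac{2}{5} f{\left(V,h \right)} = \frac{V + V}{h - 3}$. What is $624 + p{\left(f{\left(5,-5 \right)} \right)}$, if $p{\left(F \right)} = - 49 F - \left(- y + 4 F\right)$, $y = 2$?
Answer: $\frac{6333}{8} \approx 791.63$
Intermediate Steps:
$f{\left(V,h \right)} = \frac{5 V}{-3 + h}$ ($f{\left(V,h \right)} = \frac{5 \frac{V + V}{h - 3}}{2} = \frac{5 \frac{2 V}{-3 + h}}{2} = \frac{5 V}{-3 + h}$)
$p{\left(F \right)} = 2 - 53 F$ ($p{\left(F \right)} = - 49 F - \left(-2 + 4 F\right) = 2 - 53 F$)
$624 + p{\left(f{\left(5,-5 \right)} \right)} = 624 - \left(-2 + 53 \cdot 5 \cdot 5 \frac{1}{-3 - 5}\right) = 624 - \left(-2 + 53 \cdot 5 \cdot 5 \frac{1}{-8}\right) = 624 - \left(-2 + 53 \cdot 5 \cdot 5 \left(- \frac{1}{8}\right)\right) = 624 + \left(2 - - \frac{1325}{8}\right) = 624 + \left(2 + \frac{1325}{8}\right) = 624 + \frac{1341}{8} = \frac{6333}{8}$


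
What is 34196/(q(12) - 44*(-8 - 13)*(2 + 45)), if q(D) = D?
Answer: 8549/10860 ≈ 0.78720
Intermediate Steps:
34196/(q(12) - 44*(-8 - 13)*(2 + 45)) = 34196/(12 - 44*(-8 - 13)*(2 + 45)) = 34196/(12 - (-924)*47) = 34196/(12 - 44*(-987)) = 34196/(12 + 43428) = 34196/43440 = 34196*(1/43440) = 8549/10860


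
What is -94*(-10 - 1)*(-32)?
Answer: -33088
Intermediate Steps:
-94*(-10 - 1)*(-32) = -94*(-11)*(-32) = 1034*(-32) = -33088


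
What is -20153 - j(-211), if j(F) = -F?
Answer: -20364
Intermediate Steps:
-20153 - j(-211) = -20153 - (-1)*(-211) = -20153 - 1*211 = -20153 - 211 = -20364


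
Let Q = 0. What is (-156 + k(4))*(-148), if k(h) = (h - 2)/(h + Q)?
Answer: 23014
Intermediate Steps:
k(h) = (-2 + h)/h (k(h) = (h - 2)/(h + 0) = (-2 + h)/h)
(-156 + k(4))*(-148) = (-156 + (-2 + 4)/4)*(-148) = (-156 + (¼)*2)*(-148) = (-156 + ½)*(-148) = -311/2*(-148) = 23014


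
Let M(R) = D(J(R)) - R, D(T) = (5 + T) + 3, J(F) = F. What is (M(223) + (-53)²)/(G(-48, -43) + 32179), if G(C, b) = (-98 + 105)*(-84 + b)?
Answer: 939/10430 ≈ 0.090029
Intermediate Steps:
D(T) = 8 + T
G(C, b) = -588 + 7*b (G(C, b) = 7*(-84 + b) = -588 + 7*b)
M(R) = 8 (M(R) = (8 + R) - R = 8)
(M(223) + (-53)²)/(G(-48, -43) + 32179) = (8 + (-53)²)/((-588 + 7*(-43)) + 32179) = (8 + 2809)/((-588 - 301) + 32179) = 2817/(-889 + 32179) = 2817/31290 = 2817*(1/31290) = 939/10430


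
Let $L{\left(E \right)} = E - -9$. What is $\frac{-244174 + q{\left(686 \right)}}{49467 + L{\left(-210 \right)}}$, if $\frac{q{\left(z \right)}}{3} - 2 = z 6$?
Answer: $- \frac{115910}{24633} \approx -4.7055$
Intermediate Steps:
$q{\left(z \right)} = 6 + 18 z$ ($q{\left(z \right)} = 6 + 3 z 6 = 6 + 3 \cdot 6 z = 6 + 18 z$)
$L{\left(E \right)} = 9 + E$ ($L{\left(E \right)} = E + 9 = 9 + E$)
$\frac{-244174 + q{\left(686 \right)}}{49467 + L{\left(-210 \right)}} = \frac{-244174 + \left(6 + 18 \cdot 686\right)}{49467 + \left(9 - 210\right)} = \frac{-244174 + \left(6 + 12348\right)}{49467 - 201} = \frac{-244174 + 12354}{49266} = \left(-231820\right) \frac{1}{49266} = - \frac{115910}{24633}$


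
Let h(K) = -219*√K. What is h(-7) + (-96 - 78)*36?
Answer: -6264 - 219*I*√7 ≈ -6264.0 - 579.42*I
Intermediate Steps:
h(-7) + (-96 - 78)*36 = -219*I*√7 + (-96 - 78)*36 = -219*I*√7 - 174*36 = -219*I*√7 - 6264 = -6264 - 219*I*√7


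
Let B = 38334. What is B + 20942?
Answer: 59276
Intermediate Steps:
B + 20942 = 38334 + 20942 = 59276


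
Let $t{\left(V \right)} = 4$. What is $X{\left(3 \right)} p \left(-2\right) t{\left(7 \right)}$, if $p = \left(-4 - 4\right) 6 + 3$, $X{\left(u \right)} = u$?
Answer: $1080$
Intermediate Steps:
$p = -45$ ($p = \left(-8\right) 6 + 3 = -48 + 3 = -45$)
$X{\left(3 \right)} p \left(-2\right) t{\left(7 \right)} = 3 \left(-45\right) \left(-2\right) 4 = \left(-135\right) \left(-2\right) 4 = 270 \cdot 4 = 1080$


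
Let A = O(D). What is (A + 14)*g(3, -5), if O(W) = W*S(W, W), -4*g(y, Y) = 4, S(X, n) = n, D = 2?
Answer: -18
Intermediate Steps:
g(y, Y) = -1 (g(y, Y) = -¼*4 = -1)
O(W) = W² (O(W) = W*W = W²)
A = 4 (A = 2² = 4)
(A + 14)*g(3, -5) = (4 + 14)*(-1) = 18*(-1) = -18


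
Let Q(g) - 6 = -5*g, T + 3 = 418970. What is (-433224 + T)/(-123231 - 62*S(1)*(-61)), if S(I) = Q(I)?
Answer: 14257/119449 ≈ 0.11936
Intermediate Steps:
T = 418967 (T = -3 + 418970 = 418967)
Q(g) = 6 - 5*g
S(I) = 6 - 5*I
(-433224 + T)/(-123231 - 62*S(1)*(-61)) = (-433224 + 418967)/(-123231 - 62*(6 - 5*1)*(-61)) = -14257/(-123231 - 62*(6 - 5)*(-61)) = -14257/(-123231 - 62*1*(-61)) = -14257/(-123231 - 62*(-61)) = -14257/(-123231 + 3782) = -14257/(-119449) = -14257*(-1/119449) = 14257/119449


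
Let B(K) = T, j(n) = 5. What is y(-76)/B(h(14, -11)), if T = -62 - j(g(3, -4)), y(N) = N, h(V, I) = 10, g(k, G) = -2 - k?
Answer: 76/67 ≈ 1.1343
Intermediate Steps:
T = -67 (T = -62 - 1*5 = -62 - 5 = -67)
B(K) = -67
y(-76)/B(h(14, -11)) = -76/(-67) = -76*(-1/67) = 76/67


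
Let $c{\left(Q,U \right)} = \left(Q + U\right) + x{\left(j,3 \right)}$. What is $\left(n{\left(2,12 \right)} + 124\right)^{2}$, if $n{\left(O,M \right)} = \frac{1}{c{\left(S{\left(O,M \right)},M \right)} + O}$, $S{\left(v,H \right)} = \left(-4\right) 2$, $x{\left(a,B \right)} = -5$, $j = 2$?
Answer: $15625$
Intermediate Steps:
$S{\left(v,H \right)} = -8$
$c{\left(Q,U \right)} = -5 + Q + U$ ($c{\left(Q,U \right)} = \left(Q + U\right) - 5 = -5 + Q + U$)
$n{\left(O,M \right)} = \frac{1}{-13 + M + O}$ ($n{\left(O,M \right)} = \frac{1}{\left(-5 - 8 + M\right) + O} = \frac{1}{\left(-13 + M\right) + O} = \frac{1}{-13 + M + O}$)
$\left(n{\left(2,12 \right)} + 124\right)^{2} = \left(\frac{1}{-13 + 12 + 2} + 124\right)^{2} = \left(1^{-1} + 124\right)^{2} = \left(1 + 124\right)^{2} = 125^{2} = 15625$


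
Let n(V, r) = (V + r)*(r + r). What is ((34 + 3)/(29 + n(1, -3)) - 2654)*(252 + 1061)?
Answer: -142824201/41 ≈ -3.4835e+6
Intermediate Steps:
n(V, r) = 2*r*(V + r) (n(V, r) = (V + r)*(2*r) = 2*r*(V + r))
((34 + 3)/(29 + n(1, -3)) - 2654)*(252 + 1061) = ((34 + 3)/(29 + 2*(-3)*(1 - 3)) - 2654)*(252 + 1061) = (37/(29 + 2*(-3)*(-2)) - 2654)*1313 = (37/(29 + 12) - 2654)*1313 = (37/41 - 2654)*1313 = -108777/41*1313 = -142824201/41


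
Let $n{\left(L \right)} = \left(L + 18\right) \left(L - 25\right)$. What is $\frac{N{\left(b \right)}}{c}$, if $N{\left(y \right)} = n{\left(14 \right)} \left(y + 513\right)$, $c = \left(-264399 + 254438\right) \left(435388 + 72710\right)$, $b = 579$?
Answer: $\frac{9152}{120503909} \approx 7.5948 \cdot 10^{-5}$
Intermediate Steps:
$c = -5061164178$ ($c = \left(-9961\right) 508098 = -5061164178$)
$n{\left(L \right)} = \left(-25 + L\right) \left(18 + L\right)$ ($n{\left(L \right)} = \left(18 + L\right) \left(-25 + L\right) = \left(-25 + L\right) \left(18 + L\right)$)
$N{\left(y \right)} = -180576 - 352 y$ ($N{\left(y \right)} = \left(-450 + 14^{2} - 98\right) \left(y + 513\right) = \left(-450 + 196 - 98\right) \left(513 + y\right) = - 352 \left(513 + y\right) = -180576 - 352 y$)
$\frac{N{\left(b \right)}}{c} = \frac{-180576 - 203808}{-5061164178} = \left(-180576 - 203808\right) \left(- \frac{1}{5061164178}\right) = \left(-384384\right) \left(- \frac{1}{5061164178}\right) = \frac{9152}{120503909}$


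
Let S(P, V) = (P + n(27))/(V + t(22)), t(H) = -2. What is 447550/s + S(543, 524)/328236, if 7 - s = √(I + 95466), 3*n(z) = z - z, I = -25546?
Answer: -178926649905749/3990546894744 - 1790200*√4370/69871 ≈ -1738.6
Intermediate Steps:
n(z) = 0 (n(z) = (z - z)/3 = (⅓)*0 = 0)
s = 7 - 4*√4370 (s = 7 - √(-25546 + 95466) = 7 - √69920 = 7 - 4*√4370 ≈ -257.42)
S(P, V) = P/(-2 + V) (S(P, V) = (P + 0)/(V - 2) = P/(-2 + V))
447550/s + S(543, 524)/328236 = 447550/(7 - 4*√4370) + (543/(-2 + 524))/328236 = 447550/(7 - 4*√4370) + (543/522)*(1/328236) = 447550/(7 - 4*√4370) + (543*(1/522))*(1/328236) = 447550/(7 - 4*√4370) + (181/174)*(1/328236) = 447550/(7 - 4*√4370) + 181/57113064 = 181/57113064 + 447550/(7 - 4*√4370)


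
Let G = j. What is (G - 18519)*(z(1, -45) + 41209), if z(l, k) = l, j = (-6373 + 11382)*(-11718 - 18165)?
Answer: -6169238623860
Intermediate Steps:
j = -149683947 (j = 5009*(-29883) = -149683947)
G = -149683947
(G - 18519)*(z(1, -45) + 41209) = (-149683947 - 18519)*(1 + 41209) = -149702466*41210 = -6169238623860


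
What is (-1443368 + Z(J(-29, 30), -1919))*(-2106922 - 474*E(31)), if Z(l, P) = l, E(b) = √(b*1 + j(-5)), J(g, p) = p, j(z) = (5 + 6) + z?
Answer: 3041000585636 + 684142212*√37 ≈ 3.0452e+12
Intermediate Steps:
j(z) = 11 + z
E(b) = √(6 + b) (E(b) = √(b*1 + (11 - 5)) = √(b + 6) = √(6 + b))
(-1443368 + Z(J(-29, 30), -1919))*(-2106922 - 474*E(31)) = (-1443368 + 30)*(-2106922 - 474*√(6 + 31)) = -1443338*(-2106922 - 474*√37) = 3041000585636 + 684142212*√37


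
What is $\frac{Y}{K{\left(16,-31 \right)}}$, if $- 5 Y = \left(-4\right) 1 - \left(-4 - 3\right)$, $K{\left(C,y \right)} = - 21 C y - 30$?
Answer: $- \frac{1}{17310} \approx -5.777 \cdot 10^{-5}$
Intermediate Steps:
$K{\left(C,y \right)} = -30 - 21 C y$ ($K{\left(C,y \right)} = - 21 C y - 30 = -30 - 21 C y$)
$Y = - \frac{3}{5}$ ($Y = - \frac{\left(-4\right) 1 - \left(-4 - 3\right)}{5} = - \frac{-4 - -7}{5} = - \frac{-4 + 7}{5} = \left(- \frac{1}{5}\right) 3 = - \frac{3}{5} \approx -0.6$)
$\frac{Y}{K{\left(16,-31 \right)}} = \frac{1}{-30 - 336 \left(-31\right)} \left(- \frac{3}{5}\right) = \frac{1}{-30 + 10416} \left(- \frac{3}{5}\right) = \frac{1}{10386} \left(- \frac{3}{5}\right) = - \frac{1}{17310}$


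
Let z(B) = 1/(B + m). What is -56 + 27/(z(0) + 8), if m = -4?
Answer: -1628/31 ≈ -52.516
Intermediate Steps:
z(B) = 1/(-4 + B) (z(B) = 1/(B - 4) = 1/(-4 + B))
-56 + 27/(z(0) + 8) = -56 + 27/(1/(-4 + 0) + 8) = -56 + 27/(1/(-4) + 8) = -56 + 27/(-1/4 + 8) = -56 + 27/(31/4) = -56 + (4/31)*27 = -56 + 108/31 = -1628/31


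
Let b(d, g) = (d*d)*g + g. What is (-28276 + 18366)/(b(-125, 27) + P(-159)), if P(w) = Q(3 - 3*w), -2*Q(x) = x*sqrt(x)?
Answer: -38713415/1647904163 - 792800*sqrt(30)/14831137467 ≈ -0.023785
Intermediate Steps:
b(d, g) = g + g*d**2 (b(d, g) = d**2*g + g = g*d**2 + g = g + g*d**2)
Q(x) = -x**(3/2)/2 (Q(x) = -x*sqrt(x)/2 = -x**(3/2)/2)
P(w) = -(3 - 3*w)**(3/2)/2
(-28276 + 18366)/(b(-125, 27) + P(-159)) = (-28276 + 18366)/(27*(1 + (-125)**2) - 3*sqrt(3)*(1 - 1*(-159))**(3/2)/2) = -9910/(27*(1 + 15625) - 3*sqrt(3)*(1 + 159)**(3/2)/2) = -9910/(27*15626 - 3*sqrt(3)*160**(3/2)/2) = -9910/(421902 - 3*sqrt(3)*640*sqrt(10)/2) = -9910/(421902 - 960*sqrt(30))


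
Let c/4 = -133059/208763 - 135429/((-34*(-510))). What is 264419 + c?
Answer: 79755112573036/301662535 ≈ 2.6439e+5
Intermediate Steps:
c = -10193269129/301662535 (c = 4*(-133059/208763 - 135429/((-34*(-510)))) = 4*(-133059*1/208763 - 135429/17340) = 4*(-133059/208763 - 135429*1/17340) = 4*(-133059/208763 - 45143/5780) = 4*(-10193269129/1206650140) = -10193269129/301662535 ≈ -33.790)
264419 + c = 264419 - 10193269129/301662535 = 79755112573036/301662535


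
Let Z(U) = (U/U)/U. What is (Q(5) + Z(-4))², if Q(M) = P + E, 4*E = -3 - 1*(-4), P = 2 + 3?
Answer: 25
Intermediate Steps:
P = 5
Z(U) = 1/U
E = ¼ (E = (-3 - 1*(-4))/4 = (-3 + 4)/4 = (¼)*1 = ¼ ≈ 0.25000)
Q(M) = 21/4 (Q(M) = 5 + ¼ = 21/4)
(Q(5) + Z(-4))² = (21/4 + 1/(-4))² = (21/4 - ¼)² = 5² = 25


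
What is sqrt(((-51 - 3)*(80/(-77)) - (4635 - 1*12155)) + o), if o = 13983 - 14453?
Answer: sqrt(42132090)/77 ≈ 84.298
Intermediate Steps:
o = -470
sqrt(((-51 - 3)*(80/(-77)) - (4635 - 1*12155)) + o) = sqrt(((-51 - 3)*(80/(-77)) - (4635 - 1*12155)) - 470) = sqrt((-4320*(-1)/77 - (4635 - 12155)) - 470) = sqrt((-54*(-80/77) - 1*(-7520)) - 470) = sqrt((4320/77 + 7520) - 470) = sqrt(583360/77 - 470) = sqrt(547170/77) = sqrt(42132090)/77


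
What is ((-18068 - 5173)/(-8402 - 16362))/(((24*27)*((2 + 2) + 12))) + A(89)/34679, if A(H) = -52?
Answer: -4181729755/2967980852736 ≈ -0.0014089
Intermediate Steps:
((-18068 - 5173)/(-8402 - 16362))/(((24*27)*((2 + 2) + 12))) + A(89)/34679 = ((-18068 - 5173)/(-8402 - 16362))/(((24*27)*((2 + 2) + 12))) - 52/34679 = (-23241/(-24764))/((648*(4 + 12))) - 52*1/34679 = (-23241*(-1/24764))/((648*16)) - 52/34679 = (23241/24764)/10368 - 52/34679 = (23241/24764)*(1/10368) - 52/34679 = 7747/85584384 - 52/34679 = -4181729755/2967980852736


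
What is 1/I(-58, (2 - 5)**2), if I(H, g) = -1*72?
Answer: -1/72 ≈ -0.013889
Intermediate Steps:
I(H, g) = -72
1/I(-58, (2 - 5)**2) = 1/(-72) = -1/72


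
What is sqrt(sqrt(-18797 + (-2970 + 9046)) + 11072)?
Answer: sqrt(11072 + I*sqrt(12721)) ≈ 105.22 + 0.5359*I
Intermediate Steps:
sqrt(sqrt(-18797 + (-2970 + 9046)) + 11072) = sqrt(sqrt(-18797 + 6076) + 11072) = sqrt(sqrt(-12721) + 11072) = sqrt(I*sqrt(12721) + 11072) = sqrt(11072 + I*sqrt(12721))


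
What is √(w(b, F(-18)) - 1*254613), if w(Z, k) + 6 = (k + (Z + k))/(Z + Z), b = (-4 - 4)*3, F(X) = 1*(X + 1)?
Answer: I*√36664962/12 ≈ 504.6*I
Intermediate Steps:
F(X) = 1 + X (F(X) = 1*(1 + X) = 1 + X)
b = -24 (b = -8*3 = -24)
w(Z, k) = -6 + (Z + 2*k)/(2*Z) (w(Z, k) = -6 + (k + (Z + k))/(Z + Z) = -6 + (Z + 2*k)/((2*Z)) = -6 + (Z + 2*k)*(1/(2*Z)) = -6 + (Z + 2*k)/(2*Z))
√(w(b, F(-18)) - 1*254613) = √((-11/2 + (1 - 18)/(-24)) - 1*254613) = √((-11/2 - 17*(-1/24)) - 254613) = √((-11/2 + 17/24) - 254613) = √(-115/24 - 254613) = √(-6110827/24) = I*√36664962/12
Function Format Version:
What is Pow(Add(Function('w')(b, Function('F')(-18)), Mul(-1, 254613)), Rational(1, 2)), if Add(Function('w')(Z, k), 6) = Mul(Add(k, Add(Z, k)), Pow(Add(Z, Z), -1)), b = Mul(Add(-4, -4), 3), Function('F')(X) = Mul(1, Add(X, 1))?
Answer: Mul(Rational(1, 12), I, Pow(36664962, Rational(1, 2))) ≈ Mul(504.60, I)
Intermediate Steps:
Function('F')(X) = Add(1, X) (Function('F')(X) = Mul(1, Add(1, X)) = Add(1, X))
b = -24 (b = Mul(-8, 3) = -24)
Function('w')(Z, k) = Add(-6, Mul(Rational(1, 2), Pow(Z, -1), Add(Z, Mul(2, k)))) (Function('w')(Z, k) = Add(-6, Mul(Add(k, Add(Z, k)), Pow(Add(Z, Z), -1))) = Add(-6, Mul(Add(Z, Mul(2, k)), Pow(Mul(2, Z), -1))) = Add(-6, Mul(Add(Z, Mul(2, k)), Mul(Rational(1, 2), Pow(Z, -1)))) = Add(-6, Mul(Rational(1, 2), Pow(Z, -1), Add(Z, Mul(2, k)))))
Pow(Add(Function('w')(b, Function('F')(-18)), Mul(-1, 254613)), Rational(1, 2)) = Pow(Add(Add(Rational(-11, 2), Mul(Add(1, -18), Pow(-24, -1))), Mul(-1, 254613)), Rational(1, 2)) = Pow(Add(Add(Rational(-11, 2), Mul(-17, Rational(-1, 24))), -254613), Rational(1, 2)) = Pow(Add(Add(Rational(-11, 2), Rational(17, 24)), -254613), Rational(1, 2)) = Pow(Add(Rational(-115, 24), -254613), Rational(1, 2)) = Pow(Rational(-6110827, 24), Rational(1, 2)) = Mul(Rational(1, 12), I, Pow(36664962, Rational(1, 2)))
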